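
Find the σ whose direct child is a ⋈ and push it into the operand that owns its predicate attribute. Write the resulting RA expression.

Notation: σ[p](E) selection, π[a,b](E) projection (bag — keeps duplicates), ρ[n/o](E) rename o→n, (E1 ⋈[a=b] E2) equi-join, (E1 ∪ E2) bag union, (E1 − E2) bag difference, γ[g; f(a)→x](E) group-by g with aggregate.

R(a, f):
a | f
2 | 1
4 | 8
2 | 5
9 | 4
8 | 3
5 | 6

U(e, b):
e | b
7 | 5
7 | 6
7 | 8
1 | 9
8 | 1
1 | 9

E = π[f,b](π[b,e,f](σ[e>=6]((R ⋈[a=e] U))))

σ filters on e, owned by the right side.
E' = π[f,b](π[b,e,f]((R ⋈[a=e] σ[e>=6](U))))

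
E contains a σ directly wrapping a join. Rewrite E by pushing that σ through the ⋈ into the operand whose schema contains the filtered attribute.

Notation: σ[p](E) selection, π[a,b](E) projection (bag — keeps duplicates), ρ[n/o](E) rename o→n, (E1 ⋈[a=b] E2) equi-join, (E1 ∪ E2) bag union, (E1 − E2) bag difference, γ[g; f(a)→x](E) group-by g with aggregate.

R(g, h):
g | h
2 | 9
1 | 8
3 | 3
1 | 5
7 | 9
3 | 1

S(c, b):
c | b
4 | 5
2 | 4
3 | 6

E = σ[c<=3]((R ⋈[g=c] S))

σ filters on c, owned by the right side.
E' = (R ⋈[g=c] σ[c<=3](S))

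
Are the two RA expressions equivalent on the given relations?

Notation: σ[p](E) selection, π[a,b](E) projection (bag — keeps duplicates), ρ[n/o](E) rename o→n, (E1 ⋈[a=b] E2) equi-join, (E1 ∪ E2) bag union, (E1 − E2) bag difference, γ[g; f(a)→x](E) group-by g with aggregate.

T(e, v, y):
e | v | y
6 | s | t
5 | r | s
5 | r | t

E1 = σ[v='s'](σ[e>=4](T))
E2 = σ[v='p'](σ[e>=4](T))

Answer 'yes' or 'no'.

E1 stepwise |·|:
  T → 3
  σ[e>=4](T) → 3
  σ[v='s'](σ[e>=4](T)) → 1
E2 stepwise |·|:
  T → 3
  σ[e>=4](T) → 3
  σ[v='p'](σ[e>=4](T)) → 0

E1 result:
e | v | y
6 | s | t
E2 result:
e | v | y
(0 rows)
Witness: (6, 's', 't') appears 1× in E1 but 0× in E2.

no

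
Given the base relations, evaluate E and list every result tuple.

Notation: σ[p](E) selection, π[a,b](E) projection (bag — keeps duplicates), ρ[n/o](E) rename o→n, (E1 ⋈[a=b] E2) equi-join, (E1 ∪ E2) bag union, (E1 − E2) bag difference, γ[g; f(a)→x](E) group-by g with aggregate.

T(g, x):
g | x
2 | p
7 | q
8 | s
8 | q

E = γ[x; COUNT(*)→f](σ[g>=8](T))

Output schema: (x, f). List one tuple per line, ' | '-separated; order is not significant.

Row counts bottom-up:
  T → 4
  σ[g>=8](T) → 2
  γ[x; COUNT(*)→f](σ[g>=8](T)) → 2

== RESULT ==
x | f
q | 1
s | 1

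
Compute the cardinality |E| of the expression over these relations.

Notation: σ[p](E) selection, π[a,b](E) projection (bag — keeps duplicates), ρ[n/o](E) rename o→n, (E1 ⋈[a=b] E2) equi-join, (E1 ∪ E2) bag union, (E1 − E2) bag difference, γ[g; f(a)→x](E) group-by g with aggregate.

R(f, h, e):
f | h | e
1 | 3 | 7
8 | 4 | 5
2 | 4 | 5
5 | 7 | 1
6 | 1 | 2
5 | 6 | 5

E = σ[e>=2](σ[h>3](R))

Stepwise |·|:
  R → 6
  σ[h>3](R) → 4
  σ[e>=2](σ[h>3](R)) → 3

|E| = 3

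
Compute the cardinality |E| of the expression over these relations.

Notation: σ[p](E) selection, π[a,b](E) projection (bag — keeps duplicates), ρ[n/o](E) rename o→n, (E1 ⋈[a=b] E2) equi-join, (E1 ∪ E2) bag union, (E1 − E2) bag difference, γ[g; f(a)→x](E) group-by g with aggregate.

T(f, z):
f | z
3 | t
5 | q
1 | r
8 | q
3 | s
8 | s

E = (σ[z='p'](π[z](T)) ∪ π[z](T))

Row counts bottom-up:
  T → 6
  π[z](T) → 6
  σ[z='p'](π[z](T)) → 0
  T → 6
  π[z](T) → 6
  (σ[z='p'](π[z](T)) ∪ π[z](T)) → 6

|E| = 6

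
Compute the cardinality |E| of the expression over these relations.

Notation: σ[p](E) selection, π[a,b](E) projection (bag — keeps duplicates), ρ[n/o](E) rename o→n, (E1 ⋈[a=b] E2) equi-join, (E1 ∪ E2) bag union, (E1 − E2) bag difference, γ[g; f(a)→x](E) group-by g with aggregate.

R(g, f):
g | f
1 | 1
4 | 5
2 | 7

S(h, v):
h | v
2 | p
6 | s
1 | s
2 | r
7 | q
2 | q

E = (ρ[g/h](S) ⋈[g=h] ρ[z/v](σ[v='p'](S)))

Stepwise |·|:
  S → 6
  ρ[g/h](S) → 6
  S → 6
  σ[v='p'](S) → 1
  ρ[z/v](σ[v='p'](S)) → 1
  (ρ[g/h](S) ⋈[g=h] ρ[z/v](σ[v='p'](S))) → 3

|E| = 3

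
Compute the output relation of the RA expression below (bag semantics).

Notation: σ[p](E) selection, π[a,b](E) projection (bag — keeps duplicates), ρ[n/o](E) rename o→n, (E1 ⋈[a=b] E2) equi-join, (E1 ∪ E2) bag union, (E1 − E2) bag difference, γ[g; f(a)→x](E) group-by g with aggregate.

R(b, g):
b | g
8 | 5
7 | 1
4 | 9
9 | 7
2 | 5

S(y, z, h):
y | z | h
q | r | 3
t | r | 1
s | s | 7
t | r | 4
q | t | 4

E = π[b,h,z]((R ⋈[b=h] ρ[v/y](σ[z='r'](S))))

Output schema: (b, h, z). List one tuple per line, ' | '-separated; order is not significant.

Row counts bottom-up:
  R → 5
  S → 5
  σ[z='r'](S) → 3
  ρ[v/y](σ[z='r'](S)) → 3
  (R ⋈[b=h] ρ[v/y](σ[z='r'](S))) → 1
  π[b,h,z]((R ⋈[b=h] ρ[v/y](σ[z='r'](S)))) → 1

== RESULT ==
b | h | z
4 | 4 | r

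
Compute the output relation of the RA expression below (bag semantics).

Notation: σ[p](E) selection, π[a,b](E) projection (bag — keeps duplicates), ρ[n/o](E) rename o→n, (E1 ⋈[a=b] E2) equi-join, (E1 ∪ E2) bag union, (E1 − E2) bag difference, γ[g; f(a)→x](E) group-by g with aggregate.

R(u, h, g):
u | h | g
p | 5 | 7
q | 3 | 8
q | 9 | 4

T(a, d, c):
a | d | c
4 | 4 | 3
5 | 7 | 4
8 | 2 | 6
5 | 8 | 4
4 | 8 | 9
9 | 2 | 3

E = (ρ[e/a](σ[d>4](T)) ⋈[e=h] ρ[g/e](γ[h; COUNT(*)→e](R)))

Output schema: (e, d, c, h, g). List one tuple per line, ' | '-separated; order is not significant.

Per-node cardinality:
  T → 6
  σ[d>4](T) → 3
  ρ[e/a](σ[d>4](T)) → 3
  R → 3
  γ[h; COUNT(*)→e](R) → 3
  ρ[g/e](γ[h; COUNT(*)→e](R)) → 3
  (ρ[e/a](σ[d>4](T)) ⋈[e=h] ρ[g/e](γ[h; COUNT(*)→e](R))) → 2

== RESULT ==
e | d | c | h | g
5 | 7 | 4 | 5 | 1
5 | 8 | 4 | 5 | 1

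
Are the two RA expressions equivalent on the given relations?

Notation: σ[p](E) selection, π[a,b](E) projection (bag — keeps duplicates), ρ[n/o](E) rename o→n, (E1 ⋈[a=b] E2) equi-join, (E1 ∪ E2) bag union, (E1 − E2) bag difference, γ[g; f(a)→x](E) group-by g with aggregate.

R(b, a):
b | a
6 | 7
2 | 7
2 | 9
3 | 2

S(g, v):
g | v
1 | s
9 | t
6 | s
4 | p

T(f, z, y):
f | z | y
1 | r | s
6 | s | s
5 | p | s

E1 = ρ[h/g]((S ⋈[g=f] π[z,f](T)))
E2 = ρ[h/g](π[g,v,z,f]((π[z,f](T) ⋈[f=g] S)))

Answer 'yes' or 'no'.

E1 subexpression sizes:
  S → 4
  T → 3
  π[z,f](T) → 3
  (S ⋈[g=f] π[z,f](T)) → 2
  ρ[h/g]((S ⋈[g=f] π[z,f](T))) → 2
E2 subexpression sizes:
  T → 3
  π[z,f](T) → 3
  S → 4
  (π[z,f](T) ⋈[f=g] S) → 2
  π[g,v,z,f]((π[z,f](T) ⋈[f=g] S)) → 2
  ρ[h/g](π[g,v,z,f]((π[z,f](T) ⋈[f=g] S))) → 2

E1 and E2 produce the same multiset:
h | v | z | f
1 | s | r | 1
6 | s | s | 6

yes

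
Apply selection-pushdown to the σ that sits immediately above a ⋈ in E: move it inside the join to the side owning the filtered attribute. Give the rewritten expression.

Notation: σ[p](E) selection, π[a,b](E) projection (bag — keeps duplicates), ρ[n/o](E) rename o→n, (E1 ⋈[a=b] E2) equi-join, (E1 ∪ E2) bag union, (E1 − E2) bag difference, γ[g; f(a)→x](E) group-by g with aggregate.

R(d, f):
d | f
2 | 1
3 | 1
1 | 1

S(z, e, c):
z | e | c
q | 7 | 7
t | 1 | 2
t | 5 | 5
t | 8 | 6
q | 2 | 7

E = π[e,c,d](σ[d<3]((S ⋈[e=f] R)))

σ filters on d, owned by the right side.
E' = π[e,c,d]((S ⋈[e=f] σ[d<3](R)))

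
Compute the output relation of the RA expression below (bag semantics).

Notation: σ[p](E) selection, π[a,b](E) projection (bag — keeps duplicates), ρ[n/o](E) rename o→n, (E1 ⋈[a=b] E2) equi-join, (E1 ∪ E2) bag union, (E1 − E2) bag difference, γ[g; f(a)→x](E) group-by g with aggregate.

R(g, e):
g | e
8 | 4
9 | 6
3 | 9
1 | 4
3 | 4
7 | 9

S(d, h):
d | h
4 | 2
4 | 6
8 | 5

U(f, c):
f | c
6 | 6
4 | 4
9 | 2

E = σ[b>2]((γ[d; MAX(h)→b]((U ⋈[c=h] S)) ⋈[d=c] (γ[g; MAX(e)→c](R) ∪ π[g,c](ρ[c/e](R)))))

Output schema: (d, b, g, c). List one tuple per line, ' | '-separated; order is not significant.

Subexpression sizes:
  U → 3
  S → 3
  (U ⋈[c=h] S) → 2
  γ[d; MAX(h)→b]((U ⋈[c=h] S)) → 1
  R → 6
  γ[g; MAX(e)→c](R) → 5
  R → 6
  ρ[c/e](R) → 6
  π[g,c](ρ[c/e](R)) → 6
  (γ[g; MAX(e)→c](R) ∪ π[g,c](ρ[c/e](R))) → 11
  (γ[d; MAX(h)→b]((U ⋈[c=h] S)) ⋈[d=c] (γ[g; MAX(e)→c](R) ∪ π[g,c](ρ[c/e](R)))) → 5
  σ[b>2]((γ[d; MAX(h)→b]((U ⋈[c=h] S)) ⋈[d=c] (γ[g; MAX(e)→c](R) ∪ π[g,c](ρ[c/e](R))))) → 5

== RESULT ==
d | b | g | c
4 | 6 | 1 | 4
4 | 6 | 1 | 4
4 | 6 | 3 | 4
4 | 6 | 8 | 4
4 | 6 | 8 | 4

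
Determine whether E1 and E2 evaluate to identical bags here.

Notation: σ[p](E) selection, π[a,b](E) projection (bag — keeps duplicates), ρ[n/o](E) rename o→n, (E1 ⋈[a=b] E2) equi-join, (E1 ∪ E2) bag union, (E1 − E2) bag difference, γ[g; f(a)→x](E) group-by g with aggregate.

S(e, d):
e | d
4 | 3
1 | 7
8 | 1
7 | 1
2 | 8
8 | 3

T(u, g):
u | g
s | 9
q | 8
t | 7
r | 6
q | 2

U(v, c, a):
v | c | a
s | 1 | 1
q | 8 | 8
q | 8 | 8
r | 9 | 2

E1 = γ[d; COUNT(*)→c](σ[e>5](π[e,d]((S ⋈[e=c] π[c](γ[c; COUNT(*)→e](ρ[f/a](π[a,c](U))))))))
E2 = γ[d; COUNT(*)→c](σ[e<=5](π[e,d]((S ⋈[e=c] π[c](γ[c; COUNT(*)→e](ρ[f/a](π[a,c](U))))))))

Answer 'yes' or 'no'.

E1 per-node cardinality:
  S → 6
  U → 4
  π[a,c](U) → 4
  ρ[f/a](π[a,c](U)) → 4
  γ[c; COUNT(*)→e](ρ[f/a](π[a,c](U))) → 3
  π[c](γ[c; COUNT(*)→e](ρ[f/a](π[a,c](U)))) → 3
  (S ⋈[e=c] π[c](γ[c; COUNT(*)→e](ρ[f/a](π[a,c](U))))) → 3
  π[e,d]((S ⋈[e=c] π[c](γ[c; COUNT(*)→e](ρ[f/a](π[a,c](U)))))) → 3
  σ[e>5](π[e,d]((S ⋈[e=c] π[c](γ[c; COUNT(*)→e](ρ[f/a](π[a,c](U))))))) → 2
  γ[d; COUNT(*)→c](σ[e>5](π[e,d]((S ⋈[e=c] π[c](γ[c; COUNT(*)→e](ρ[f/a](π[a,c](U)))))))) → 2
E2 per-node cardinality:
  S → 6
  U → 4
  π[a,c](U) → 4
  ρ[f/a](π[a,c](U)) → 4
  γ[c; COUNT(*)→e](ρ[f/a](π[a,c](U))) → 3
  π[c](γ[c; COUNT(*)→e](ρ[f/a](π[a,c](U)))) → 3
  (S ⋈[e=c] π[c](γ[c; COUNT(*)→e](ρ[f/a](π[a,c](U))))) → 3
  π[e,d]((S ⋈[e=c] π[c](γ[c; COUNT(*)→e](ρ[f/a](π[a,c](U)))))) → 3
  σ[e<=5](π[e,d]((S ⋈[e=c] π[c](γ[c; COUNT(*)→e](ρ[f/a](π[a,c](U))))))) → 1
  γ[d; COUNT(*)→c](σ[e<=5](π[e,d]((S ⋈[e=c] π[c](γ[c; COUNT(*)→e](ρ[f/a](π[a,c](U)))))))) → 1

E1 result:
d | c
1 | 1
3 | 1
E2 result:
d | c
7 | 1
Witness: (3, 1) appears 1× in E1 but 0× in E2.

no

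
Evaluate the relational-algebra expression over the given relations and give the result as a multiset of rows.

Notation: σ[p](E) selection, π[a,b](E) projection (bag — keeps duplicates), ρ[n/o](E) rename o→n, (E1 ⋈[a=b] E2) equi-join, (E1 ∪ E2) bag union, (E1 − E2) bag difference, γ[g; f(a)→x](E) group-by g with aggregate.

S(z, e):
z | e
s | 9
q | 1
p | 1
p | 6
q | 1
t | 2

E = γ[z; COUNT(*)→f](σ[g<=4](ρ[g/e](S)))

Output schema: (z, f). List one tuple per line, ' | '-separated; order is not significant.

Subexpression sizes:
  S → 6
  ρ[g/e](S) → 6
  σ[g<=4](ρ[g/e](S)) → 4
  γ[z; COUNT(*)→f](σ[g<=4](ρ[g/e](S))) → 3

== RESULT ==
z | f
p | 1
q | 2
t | 1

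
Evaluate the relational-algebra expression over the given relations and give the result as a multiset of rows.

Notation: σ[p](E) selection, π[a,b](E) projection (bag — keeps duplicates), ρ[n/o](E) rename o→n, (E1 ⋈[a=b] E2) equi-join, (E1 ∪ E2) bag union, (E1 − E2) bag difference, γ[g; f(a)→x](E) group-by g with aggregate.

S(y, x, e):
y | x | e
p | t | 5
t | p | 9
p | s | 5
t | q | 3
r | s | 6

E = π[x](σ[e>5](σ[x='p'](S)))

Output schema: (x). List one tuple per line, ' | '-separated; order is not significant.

Subexpression sizes:
  S → 5
  σ[x='p'](S) → 1
  σ[e>5](σ[x='p'](S)) → 1
  π[x](σ[e>5](σ[x='p'](S))) → 1

== RESULT ==
x
p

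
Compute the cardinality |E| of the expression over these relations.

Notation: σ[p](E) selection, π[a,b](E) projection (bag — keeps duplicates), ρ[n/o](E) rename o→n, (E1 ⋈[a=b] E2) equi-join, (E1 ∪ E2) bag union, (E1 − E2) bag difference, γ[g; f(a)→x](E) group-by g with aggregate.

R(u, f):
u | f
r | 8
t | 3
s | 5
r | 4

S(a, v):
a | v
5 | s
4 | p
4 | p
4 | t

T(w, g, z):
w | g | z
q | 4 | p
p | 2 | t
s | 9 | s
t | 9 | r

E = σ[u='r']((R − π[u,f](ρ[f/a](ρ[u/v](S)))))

Subexpression sizes:
  R → 4
  S → 4
  ρ[u/v](S) → 4
  ρ[f/a](ρ[u/v](S)) → 4
  π[u,f](ρ[f/a](ρ[u/v](S))) → 4
  (R − π[u,f](ρ[f/a](ρ[u/v](S)))) → 3
  σ[u='r']((R − π[u,f](ρ[f/a](ρ[u/v](S))))) → 2

|E| = 2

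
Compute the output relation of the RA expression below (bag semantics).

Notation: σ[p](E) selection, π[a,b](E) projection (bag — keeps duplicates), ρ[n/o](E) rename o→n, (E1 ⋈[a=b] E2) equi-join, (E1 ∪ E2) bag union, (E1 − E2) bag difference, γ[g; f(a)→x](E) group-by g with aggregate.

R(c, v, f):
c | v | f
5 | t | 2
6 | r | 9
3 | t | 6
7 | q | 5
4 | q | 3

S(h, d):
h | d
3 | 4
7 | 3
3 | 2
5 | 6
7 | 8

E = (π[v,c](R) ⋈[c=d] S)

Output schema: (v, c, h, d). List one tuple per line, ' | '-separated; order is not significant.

Stepwise |·|:
  R → 5
  π[v,c](R) → 5
  S → 5
  (π[v,c](R) ⋈[c=d] S) → 3

== RESULT ==
v | c | h | d
q | 4 | 3 | 4
r | 6 | 5 | 6
t | 3 | 7 | 3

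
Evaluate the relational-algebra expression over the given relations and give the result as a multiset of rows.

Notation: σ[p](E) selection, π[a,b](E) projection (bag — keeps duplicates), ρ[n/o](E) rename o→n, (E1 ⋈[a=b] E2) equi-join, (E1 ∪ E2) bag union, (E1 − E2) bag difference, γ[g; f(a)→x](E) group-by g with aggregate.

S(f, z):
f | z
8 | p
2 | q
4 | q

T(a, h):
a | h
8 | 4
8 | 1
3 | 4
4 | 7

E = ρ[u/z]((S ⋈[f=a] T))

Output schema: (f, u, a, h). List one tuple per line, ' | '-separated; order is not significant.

Per-node cardinality:
  S → 3
  T → 4
  (S ⋈[f=a] T) → 3
  ρ[u/z]((S ⋈[f=a] T)) → 3

== RESULT ==
f | u | a | h
4 | q | 4 | 7
8 | p | 8 | 1
8 | p | 8 | 4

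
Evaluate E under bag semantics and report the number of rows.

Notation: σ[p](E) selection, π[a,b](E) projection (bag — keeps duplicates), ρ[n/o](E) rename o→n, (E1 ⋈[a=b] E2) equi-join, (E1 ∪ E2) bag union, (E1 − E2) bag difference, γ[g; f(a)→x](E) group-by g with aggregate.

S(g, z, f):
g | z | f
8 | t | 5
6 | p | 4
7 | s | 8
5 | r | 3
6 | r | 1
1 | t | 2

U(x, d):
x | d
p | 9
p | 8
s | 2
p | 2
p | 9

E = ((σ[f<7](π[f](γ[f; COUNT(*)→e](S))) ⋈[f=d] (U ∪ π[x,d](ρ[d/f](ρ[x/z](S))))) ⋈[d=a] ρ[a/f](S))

Stepwise |·|:
  S → 6
  γ[f; COUNT(*)→e](S) → 6
  π[f](γ[f; COUNT(*)→e](S)) → 6
  σ[f<7](π[f](γ[f; COUNT(*)→e](S))) → 5
  U → 5
  S → 6
  ρ[x/z](S) → 6
  ρ[d/f](ρ[x/z](S)) → 6
  π[x,d](ρ[d/f](ρ[x/z](S))) → 6
  (U ∪ π[x,d](ρ[d/f](ρ[x/z](S)))) → 11
  (σ[f<7](π[f](γ[f; COUNT(*)→e](S))) ⋈[f=d] (U ∪ π[x,d](ρ[d/f](ρ[x/z](S))))) → 7
  S → 6
  ρ[a/f](S) → 6
  ((σ[f<7](π[f](γ[f; COUNT(*)→e](S))) ⋈[f=d] (U ∪ π[x,d](ρ[d/f](ρ[x/z](S))))) ⋈[d=a] ρ[a/f](S)) → 7

|E| = 7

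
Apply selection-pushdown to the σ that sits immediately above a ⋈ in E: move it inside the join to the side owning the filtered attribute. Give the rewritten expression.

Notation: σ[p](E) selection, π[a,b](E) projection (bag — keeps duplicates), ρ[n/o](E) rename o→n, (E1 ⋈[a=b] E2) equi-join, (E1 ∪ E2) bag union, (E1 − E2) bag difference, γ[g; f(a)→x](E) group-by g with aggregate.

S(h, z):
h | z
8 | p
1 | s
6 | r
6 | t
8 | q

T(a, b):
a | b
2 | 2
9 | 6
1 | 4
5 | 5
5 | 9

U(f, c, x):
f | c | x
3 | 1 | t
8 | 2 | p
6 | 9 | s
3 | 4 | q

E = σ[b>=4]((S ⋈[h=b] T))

σ filters on b, owned by the right side.
E' = (S ⋈[h=b] σ[b>=4](T))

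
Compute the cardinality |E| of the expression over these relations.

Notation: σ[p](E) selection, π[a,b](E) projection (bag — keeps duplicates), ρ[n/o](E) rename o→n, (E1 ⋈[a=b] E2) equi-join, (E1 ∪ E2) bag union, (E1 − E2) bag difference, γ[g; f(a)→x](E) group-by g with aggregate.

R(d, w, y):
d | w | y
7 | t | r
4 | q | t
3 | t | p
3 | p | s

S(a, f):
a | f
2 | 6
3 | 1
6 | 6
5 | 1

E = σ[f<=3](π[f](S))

Stepwise |·|:
  S → 4
  π[f](S) → 4
  σ[f<=3](π[f](S)) → 2

|E| = 2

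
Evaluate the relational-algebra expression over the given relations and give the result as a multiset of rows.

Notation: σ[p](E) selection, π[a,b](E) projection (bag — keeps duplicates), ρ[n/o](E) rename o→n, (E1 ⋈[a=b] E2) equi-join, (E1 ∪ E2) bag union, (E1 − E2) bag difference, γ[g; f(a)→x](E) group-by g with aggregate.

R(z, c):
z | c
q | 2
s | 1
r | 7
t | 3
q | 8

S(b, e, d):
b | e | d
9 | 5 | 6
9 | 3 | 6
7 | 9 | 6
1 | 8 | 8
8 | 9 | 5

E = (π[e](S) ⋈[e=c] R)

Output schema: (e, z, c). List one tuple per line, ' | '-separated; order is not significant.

Subexpression sizes:
  S → 5
  π[e](S) → 5
  R → 5
  (π[e](S) ⋈[e=c] R) → 2

== RESULT ==
e | z | c
3 | t | 3
8 | q | 8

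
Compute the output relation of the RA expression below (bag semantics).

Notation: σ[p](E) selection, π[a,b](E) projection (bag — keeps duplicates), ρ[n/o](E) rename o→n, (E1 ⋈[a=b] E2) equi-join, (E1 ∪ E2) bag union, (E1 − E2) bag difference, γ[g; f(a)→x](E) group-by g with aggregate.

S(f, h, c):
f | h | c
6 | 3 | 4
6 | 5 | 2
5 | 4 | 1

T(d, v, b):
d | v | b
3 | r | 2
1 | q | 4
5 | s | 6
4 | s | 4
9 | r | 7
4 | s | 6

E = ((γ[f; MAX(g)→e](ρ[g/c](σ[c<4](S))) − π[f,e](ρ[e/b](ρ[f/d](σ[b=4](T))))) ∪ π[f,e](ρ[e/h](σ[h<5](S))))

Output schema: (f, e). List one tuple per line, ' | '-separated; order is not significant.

Row counts bottom-up:
  S → 3
  σ[c<4](S) → 2
  ρ[g/c](σ[c<4](S)) → 2
  γ[f; MAX(g)→e](ρ[g/c](σ[c<4](S))) → 2
  T → 6
  σ[b=4](T) → 2
  ρ[f/d](σ[b=4](T)) → 2
  ρ[e/b](ρ[f/d](σ[b=4](T))) → 2
  π[f,e](ρ[e/b](ρ[f/d](σ[b=4](T)))) → 2
  (γ[f; MAX(g)→e](ρ[g/c](σ[c<4](S))) − π[f,e](ρ[e/b](ρ[f/d](σ[b=4](T))))) → 2
  S → 3
  σ[h<5](S) → 2
  ρ[e/h](σ[h<5](S)) → 2
  π[f,e](ρ[e/h](σ[h<5](S))) → 2
  ((γ[f; MAX(g)→e](ρ[g/c](σ[c<4](S))) − π[f,e](ρ[e/b](ρ[f/d](σ[b=4](T))))) ∪ π[f,e](ρ[e/h](σ[h<5](S)))) → 4

== RESULT ==
f | e
5 | 1
5 | 4
6 | 2
6 | 3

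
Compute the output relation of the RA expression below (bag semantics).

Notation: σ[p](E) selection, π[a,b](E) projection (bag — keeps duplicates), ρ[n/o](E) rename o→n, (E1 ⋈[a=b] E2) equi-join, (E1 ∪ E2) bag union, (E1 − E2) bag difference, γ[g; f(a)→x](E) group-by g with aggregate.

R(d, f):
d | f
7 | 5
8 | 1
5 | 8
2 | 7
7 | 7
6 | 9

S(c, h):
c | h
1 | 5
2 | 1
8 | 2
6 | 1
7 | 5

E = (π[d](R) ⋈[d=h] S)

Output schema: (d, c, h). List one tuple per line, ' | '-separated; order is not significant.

Stepwise |·|:
  R → 6
  π[d](R) → 6
  S → 5
  (π[d](R) ⋈[d=h] S) → 3

== RESULT ==
d | c | h
2 | 8 | 2
5 | 1 | 5
5 | 7 | 5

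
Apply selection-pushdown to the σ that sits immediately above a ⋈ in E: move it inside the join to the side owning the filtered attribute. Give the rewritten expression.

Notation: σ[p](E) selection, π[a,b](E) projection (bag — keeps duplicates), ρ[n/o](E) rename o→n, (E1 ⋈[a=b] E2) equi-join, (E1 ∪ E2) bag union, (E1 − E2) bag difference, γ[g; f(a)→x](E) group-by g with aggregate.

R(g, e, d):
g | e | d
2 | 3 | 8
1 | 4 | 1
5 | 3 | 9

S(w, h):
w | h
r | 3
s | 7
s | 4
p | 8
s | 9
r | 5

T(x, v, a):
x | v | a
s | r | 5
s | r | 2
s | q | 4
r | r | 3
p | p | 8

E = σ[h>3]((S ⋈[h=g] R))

σ filters on h, owned by the left side.
E' = (σ[h>3](S) ⋈[h=g] R)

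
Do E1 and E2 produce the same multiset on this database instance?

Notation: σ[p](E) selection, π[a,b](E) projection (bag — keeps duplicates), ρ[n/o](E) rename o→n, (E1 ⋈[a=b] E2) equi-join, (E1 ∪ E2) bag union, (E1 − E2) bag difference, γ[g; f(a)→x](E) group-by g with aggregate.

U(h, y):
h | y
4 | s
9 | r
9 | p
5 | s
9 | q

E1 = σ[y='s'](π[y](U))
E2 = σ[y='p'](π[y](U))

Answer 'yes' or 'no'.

E1 stepwise |·|:
  U → 5
  π[y](U) → 5
  σ[y='s'](π[y](U)) → 2
E2 stepwise |·|:
  U → 5
  π[y](U) → 5
  σ[y='p'](π[y](U)) → 1

E1 result:
y
s
s
E2 result:
y
p
Witness: ('p',) appears 0× in E1 but 1× in E2.

no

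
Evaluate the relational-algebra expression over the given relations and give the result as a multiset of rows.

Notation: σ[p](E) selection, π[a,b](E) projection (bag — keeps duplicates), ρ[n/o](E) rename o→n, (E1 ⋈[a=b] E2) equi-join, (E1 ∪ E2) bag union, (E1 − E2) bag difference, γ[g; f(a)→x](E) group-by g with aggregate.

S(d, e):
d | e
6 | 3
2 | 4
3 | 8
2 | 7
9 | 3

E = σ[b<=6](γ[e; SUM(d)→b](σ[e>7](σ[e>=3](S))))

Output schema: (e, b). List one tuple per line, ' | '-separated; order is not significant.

Per-node cardinality:
  S → 5
  σ[e>=3](S) → 5
  σ[e>7](σ[e>=3](S)) → 1
  γ[e; SUM(d)→b](σ[e>7](σ[e>=3](S))) → 1
  σ[b<=6](γ[e; SUM(d)→b](σ[e>7](σ[e>=3](S)))) → 1

== RESULT ==
e | b
8 | 3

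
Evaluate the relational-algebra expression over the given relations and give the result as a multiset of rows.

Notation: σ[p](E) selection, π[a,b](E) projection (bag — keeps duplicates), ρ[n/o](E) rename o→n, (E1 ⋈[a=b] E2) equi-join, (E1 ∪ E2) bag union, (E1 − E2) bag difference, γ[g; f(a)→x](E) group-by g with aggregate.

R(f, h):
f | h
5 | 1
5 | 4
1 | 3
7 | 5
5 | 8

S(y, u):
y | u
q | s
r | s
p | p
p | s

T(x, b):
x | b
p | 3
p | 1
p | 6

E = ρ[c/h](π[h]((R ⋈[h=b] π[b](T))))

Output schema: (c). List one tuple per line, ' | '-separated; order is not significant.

Row counts bottom-up:
  R → 5
  T → 3
  π[b](T) → 3
  (R ⋈[h=b] π[b](T)) → 2
  π[h]((R ⋈[h=b] π[b](T))) → 2
  ρ[c/h](π[h]((R ⋈[h=b] π[b](T)))) → 2

== RESULT ==
c
1
3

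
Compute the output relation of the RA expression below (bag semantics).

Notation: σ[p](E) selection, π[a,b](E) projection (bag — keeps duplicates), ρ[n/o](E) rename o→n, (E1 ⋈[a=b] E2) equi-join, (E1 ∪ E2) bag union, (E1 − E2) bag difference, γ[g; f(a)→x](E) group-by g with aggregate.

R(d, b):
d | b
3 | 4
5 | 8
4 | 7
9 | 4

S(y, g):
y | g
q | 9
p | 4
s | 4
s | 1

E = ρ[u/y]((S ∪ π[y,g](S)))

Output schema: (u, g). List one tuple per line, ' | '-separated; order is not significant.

Per-node cardinality:
  S → 4
  S → 4
  π[y,g](S) → 4
  (S ∪ π[y,g](S)) → 8
  ρ[u/y]((S ∪ π[y,g](S))) → 8

== RESULT ==
u | g
p | 4
p | 4
q | 9
q | 9
s | 1
s | 1
s | 4
s | 4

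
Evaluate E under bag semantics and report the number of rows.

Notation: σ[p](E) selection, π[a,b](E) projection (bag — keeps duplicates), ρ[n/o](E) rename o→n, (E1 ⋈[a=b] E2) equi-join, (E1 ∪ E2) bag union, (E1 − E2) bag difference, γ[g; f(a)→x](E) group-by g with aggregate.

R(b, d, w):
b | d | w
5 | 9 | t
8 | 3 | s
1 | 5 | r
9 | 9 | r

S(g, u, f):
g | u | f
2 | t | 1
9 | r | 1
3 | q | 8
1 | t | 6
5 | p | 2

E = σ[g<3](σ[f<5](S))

Per-node cardinality:
  S → 5
  σ[f<5](S) → 3
  σ[g<3](σ[f<5](S)) → 1

|E| = 1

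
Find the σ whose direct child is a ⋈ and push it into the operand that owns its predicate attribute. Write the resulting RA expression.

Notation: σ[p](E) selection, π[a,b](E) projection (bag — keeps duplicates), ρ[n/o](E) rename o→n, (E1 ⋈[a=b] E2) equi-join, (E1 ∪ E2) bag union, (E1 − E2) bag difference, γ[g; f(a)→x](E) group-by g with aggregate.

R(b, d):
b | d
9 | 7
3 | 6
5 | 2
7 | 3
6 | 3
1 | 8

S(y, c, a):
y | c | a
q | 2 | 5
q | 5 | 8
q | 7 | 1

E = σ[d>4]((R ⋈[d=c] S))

σ filters on d, owned by the left side.
E' = (σ[d>4](R) ⋈[d=c] S)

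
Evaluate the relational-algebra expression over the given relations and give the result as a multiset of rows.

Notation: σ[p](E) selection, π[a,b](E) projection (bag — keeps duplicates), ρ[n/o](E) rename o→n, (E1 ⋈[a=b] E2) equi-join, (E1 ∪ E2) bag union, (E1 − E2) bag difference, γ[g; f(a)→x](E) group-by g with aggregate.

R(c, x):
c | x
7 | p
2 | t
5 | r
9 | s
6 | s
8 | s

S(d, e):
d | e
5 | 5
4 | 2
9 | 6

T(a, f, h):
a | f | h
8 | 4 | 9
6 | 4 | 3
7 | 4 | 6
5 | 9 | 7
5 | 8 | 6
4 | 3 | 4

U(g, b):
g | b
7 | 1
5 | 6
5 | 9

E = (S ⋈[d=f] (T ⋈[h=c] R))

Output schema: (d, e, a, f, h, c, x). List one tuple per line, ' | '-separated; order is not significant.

Stepwise |·|:
  S → 3
  T → 6
  R → 6
  (T ⋈[h=c] R) → 4
  (S ⋈[d=f] (T ⋈[h=c] R)) → 3

== RESULT ==
d | e | a | f | h | c | x
4 | 2 | 7 | 4 | 6 | 6 | s
4 | 2 | 8 | 4 | 9 | 9 | s
9 | 6 | 5 | 9 | 7 | 7 | p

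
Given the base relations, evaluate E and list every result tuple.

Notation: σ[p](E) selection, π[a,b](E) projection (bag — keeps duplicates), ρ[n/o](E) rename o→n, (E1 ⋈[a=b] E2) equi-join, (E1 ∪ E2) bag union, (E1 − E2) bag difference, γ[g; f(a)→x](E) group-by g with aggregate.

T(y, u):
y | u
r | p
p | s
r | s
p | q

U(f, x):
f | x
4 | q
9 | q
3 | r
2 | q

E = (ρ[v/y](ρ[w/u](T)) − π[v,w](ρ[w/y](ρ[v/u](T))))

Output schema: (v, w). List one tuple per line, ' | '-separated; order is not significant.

Row counts bottom-up:
  T → 4
  ρ[w/u](T) → 4
  ρ[v/y](ρ[w/u](T)) → 4
  T → 4
  ρ[v/u](T) → 4
  ρ[w/y](ρ[v/u](T)) → 4
  π[v,w](ρ[w/y](ρ[v/u](T))) → 4
  (ρ[v/y](ρ[w/u](T)) − π[v,w](ρ[w/y](ρ[v/u](T)))) → 4

== RESULT ==
v | w
p | q
p | s
r | p
r | s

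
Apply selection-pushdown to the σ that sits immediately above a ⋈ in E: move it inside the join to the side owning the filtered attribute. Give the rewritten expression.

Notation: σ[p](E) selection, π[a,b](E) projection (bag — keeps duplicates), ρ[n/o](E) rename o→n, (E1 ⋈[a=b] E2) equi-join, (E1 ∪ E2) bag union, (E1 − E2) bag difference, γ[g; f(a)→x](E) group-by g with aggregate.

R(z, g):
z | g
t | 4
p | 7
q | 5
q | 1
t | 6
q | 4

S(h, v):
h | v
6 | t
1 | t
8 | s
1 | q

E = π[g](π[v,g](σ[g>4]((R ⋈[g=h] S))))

σ filters on g, owned by the left side.
E' = π[g](π[v,g]((σ[g>4](R) ⋈[g=h] S)))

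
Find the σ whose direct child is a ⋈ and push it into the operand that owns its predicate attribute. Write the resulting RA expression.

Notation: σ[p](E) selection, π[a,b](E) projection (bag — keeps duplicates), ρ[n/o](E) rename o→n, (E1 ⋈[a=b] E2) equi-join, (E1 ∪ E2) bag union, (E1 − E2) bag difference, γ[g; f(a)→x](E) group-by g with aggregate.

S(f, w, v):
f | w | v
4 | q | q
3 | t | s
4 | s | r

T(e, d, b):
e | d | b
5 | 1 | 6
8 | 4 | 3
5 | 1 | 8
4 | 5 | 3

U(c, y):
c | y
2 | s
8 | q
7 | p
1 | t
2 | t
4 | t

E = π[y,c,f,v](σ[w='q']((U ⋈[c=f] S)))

σ filters on w, owned by the right side.
E' = π[y,c,f,v]((U ⋈[c=f] σ[w='q'](S)))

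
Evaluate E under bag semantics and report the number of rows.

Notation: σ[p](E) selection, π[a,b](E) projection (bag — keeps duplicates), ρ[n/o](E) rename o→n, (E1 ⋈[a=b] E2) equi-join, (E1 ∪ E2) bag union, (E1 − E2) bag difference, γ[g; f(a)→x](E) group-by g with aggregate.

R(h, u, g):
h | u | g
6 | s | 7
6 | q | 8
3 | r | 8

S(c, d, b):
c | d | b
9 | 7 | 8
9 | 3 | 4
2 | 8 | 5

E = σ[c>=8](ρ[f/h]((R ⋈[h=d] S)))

Stepwise |·|:
  R → 3
  S → 3
  (R ⋈[h=d] S) → 1
  ρ[f/h]((R ⋈[h=d] S)) → 1
  σ[c>=8](ρ[f/h]((R ⋈[h=d] S))) → 1

|E| = 1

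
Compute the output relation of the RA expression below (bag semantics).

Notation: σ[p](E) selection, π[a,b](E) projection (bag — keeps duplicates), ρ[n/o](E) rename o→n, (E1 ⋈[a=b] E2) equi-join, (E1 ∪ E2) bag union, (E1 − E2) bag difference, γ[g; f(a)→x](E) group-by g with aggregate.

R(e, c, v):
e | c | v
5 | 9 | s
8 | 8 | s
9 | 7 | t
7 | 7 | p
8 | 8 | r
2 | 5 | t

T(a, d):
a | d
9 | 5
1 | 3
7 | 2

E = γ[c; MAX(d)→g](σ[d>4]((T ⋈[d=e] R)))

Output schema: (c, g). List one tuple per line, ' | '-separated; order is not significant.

Subexpression sizes:
  T → 3
  R → 6
  (T ⋈[d=e] R) → 2
  σ[d>4]((T ⋈[d=e] R)) → 1
  γ[c; MAX(d)→g](σ[d>4]((T ⋈[d=e] R))) → 1

== RESULT ==
c | g
9 | 5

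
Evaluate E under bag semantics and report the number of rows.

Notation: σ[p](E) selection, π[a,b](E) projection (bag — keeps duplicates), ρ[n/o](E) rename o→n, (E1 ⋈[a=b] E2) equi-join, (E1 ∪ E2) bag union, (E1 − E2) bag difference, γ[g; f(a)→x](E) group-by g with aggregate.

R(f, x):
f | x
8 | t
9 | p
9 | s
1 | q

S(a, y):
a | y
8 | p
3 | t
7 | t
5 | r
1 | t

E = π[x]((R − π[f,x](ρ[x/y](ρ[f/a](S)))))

Subexpression sizes:
  R → 4
  S → 5
  ρ[f/a](S) → 5
  ρ[x/y](ρ[f/a](S)) → 5
  π[f,x](ρ[x/y](ρ[f/a](S))) → 5
  (R − π[f,x](ρ[x/y](ρ[f/a](S)))) → 4
  π[x]((R − π[f,x](ρ[x/y](ρ[f/a](S))))) → 4

|E| = 4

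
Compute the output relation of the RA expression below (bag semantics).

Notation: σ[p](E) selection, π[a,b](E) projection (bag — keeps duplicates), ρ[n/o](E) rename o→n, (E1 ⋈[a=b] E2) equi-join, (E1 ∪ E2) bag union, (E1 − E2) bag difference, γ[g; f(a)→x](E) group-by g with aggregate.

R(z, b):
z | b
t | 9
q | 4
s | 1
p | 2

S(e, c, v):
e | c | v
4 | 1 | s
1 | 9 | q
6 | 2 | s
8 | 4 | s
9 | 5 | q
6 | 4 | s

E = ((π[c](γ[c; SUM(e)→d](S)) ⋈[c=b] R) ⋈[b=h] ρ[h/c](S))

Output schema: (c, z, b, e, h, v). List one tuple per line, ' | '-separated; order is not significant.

Stepwise |·|:
  S → 6
  γ[c; SUM(e)→d](S) → 5
  π[c](γ[c; SUM(e)→d](S)) → 5
  R → 4
  (π[c](γ[c; SUM(e)→d](S)) ⋈[c=b] R) → 4
  S → 6
  ρ[h/c](S) → 6
  ((π[c](γ[c; SUM(e)→d](S)) ⋈[c=b] R) ⋈[b=h] ρ[h/c](S)) → 5

== RESULT ==
c | z | b | e | h | v
1 | s | 1 | 4 | 1 | s
2 | p | 2 | 6 | 2 | s
4 | q | 4 | 6 | 4 | s
4 | q | 4 | 8 | 4 | s
9 | t | 9 | 1 | 9 | q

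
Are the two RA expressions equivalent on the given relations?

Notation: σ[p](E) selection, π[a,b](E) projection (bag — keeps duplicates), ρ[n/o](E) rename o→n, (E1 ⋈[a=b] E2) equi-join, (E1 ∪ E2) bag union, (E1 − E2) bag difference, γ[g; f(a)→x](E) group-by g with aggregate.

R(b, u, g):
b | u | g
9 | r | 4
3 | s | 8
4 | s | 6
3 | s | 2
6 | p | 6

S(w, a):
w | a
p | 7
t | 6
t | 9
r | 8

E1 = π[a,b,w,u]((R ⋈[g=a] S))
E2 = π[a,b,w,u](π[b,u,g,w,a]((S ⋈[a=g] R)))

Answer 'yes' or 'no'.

E1 subexpression sizes:
  R → 5
  S → 4
  (R ⋈[g=a] S) → 3
  π[a,b,w,u]((R ⋈[g=a] S)) → 3
E2 subexpression sizes:
  S → 4
  R → 5
  (S ⋈[a=g] R) → 3
  π[b,u,g,w,a]((S ⋈[a=g] R)) → 3
  π[a,b,w,u](π[b,u,g,w,a]((S ⋈[a=g] R))) → 3

E1 and E2 produce the same multiset:
a | b | w | u
6 | 4 | t | s
6 | 6 | t | p
8 | 3 | r | s

yes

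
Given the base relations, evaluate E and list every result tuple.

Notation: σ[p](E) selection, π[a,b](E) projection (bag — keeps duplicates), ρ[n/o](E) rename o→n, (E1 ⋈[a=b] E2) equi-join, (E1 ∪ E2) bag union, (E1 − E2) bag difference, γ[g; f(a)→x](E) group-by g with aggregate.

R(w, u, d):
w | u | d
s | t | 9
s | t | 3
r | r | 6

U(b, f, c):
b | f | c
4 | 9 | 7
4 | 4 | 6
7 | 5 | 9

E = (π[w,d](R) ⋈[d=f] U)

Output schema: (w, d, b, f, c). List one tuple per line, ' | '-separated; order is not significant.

Row counts bottom-up:
  R → 3
  π[w,d](R) → 3
  U → 3
  (π[w,d](R) ⋈[d=f] U) → 1

== RESULT ==
w | d | b | f | c
s | 9 | 4 | 9 | 7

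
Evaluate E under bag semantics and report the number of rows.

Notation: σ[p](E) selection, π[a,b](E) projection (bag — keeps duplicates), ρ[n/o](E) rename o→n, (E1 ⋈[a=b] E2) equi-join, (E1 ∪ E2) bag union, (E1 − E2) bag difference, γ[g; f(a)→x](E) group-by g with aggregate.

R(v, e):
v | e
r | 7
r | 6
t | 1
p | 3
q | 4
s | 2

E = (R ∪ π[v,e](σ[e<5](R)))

Stepwise |·|:
  R → 6
  R → 6
  σ[e<5](R) → 4
  π[v,e](σ[e<5](R)) → 4
  (R ∪ π[v,e](σ[e<5](R))) → 10

|E| = 10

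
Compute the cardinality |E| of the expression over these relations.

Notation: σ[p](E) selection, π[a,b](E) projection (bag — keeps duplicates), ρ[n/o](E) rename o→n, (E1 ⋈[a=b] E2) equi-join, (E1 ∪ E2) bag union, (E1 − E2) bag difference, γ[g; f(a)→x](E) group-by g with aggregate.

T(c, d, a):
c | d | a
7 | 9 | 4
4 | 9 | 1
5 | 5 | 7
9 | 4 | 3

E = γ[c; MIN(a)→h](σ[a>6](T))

Row counts bottom-up:
  T → 4
  σ[a>6](T) → 1
  γ[c; MIN(a)→h](σ[a>6](T)) → 1

|E| = 1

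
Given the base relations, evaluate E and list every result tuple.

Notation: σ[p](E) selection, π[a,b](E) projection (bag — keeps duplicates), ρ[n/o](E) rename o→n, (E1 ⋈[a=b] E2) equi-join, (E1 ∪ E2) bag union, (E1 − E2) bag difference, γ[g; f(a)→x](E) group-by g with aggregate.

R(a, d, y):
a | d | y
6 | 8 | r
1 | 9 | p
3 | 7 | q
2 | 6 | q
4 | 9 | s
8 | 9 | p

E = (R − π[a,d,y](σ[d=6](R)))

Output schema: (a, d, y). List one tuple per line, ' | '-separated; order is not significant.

Subexpression sizes:
  R → 6
  R → 6
  σ[d=6](R) → 1
  π[a,d,y](σ[d=6](R)) → 1
  (R − π[a,d,y](σ[d=6](R))) → 5

== RESULT ==
a | d | y
1 | 9 | p
3 | 7 | q
4 | 9 | s
6 | 8 | r
8 | 9 | p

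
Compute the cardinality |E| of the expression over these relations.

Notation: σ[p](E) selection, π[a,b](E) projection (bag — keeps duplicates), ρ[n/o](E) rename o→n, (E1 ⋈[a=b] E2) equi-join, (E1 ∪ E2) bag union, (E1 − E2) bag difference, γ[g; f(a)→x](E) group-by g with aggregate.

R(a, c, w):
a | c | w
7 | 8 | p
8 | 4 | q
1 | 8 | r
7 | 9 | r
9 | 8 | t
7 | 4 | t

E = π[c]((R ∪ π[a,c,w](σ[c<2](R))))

Subexpression sizes:
  R → 6
  R → 6
  σ[c<2](R) → 0
  π[a,c,w](σ[c<2](R)) → 0
  (R ∪ π[a,c,w](σ[c<2](R))) → 6
  π[c]((R ∪ π[a,c,w](σ[c<2](R)))) → 6

|E| = 6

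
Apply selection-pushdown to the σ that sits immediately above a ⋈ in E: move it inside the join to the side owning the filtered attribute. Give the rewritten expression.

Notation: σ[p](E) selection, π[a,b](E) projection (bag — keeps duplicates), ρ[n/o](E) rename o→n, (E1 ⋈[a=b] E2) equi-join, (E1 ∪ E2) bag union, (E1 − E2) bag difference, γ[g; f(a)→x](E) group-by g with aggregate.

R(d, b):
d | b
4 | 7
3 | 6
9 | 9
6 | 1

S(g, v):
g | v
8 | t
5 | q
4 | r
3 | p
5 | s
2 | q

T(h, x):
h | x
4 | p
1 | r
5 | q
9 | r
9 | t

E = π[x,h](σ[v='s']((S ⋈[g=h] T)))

σ filters on v, owned by the left side.
E' = π[x,h]((σ[v='s'](S) ⋈[g=h] T))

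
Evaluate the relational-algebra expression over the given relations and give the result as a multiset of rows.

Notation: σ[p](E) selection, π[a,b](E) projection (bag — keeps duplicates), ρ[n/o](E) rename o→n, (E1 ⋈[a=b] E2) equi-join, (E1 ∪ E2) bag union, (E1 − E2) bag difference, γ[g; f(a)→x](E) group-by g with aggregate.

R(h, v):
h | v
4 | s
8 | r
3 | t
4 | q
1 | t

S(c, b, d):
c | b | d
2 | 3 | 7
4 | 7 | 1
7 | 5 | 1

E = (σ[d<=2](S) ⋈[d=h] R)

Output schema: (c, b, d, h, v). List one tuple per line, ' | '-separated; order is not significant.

Row counts bottom-up:
  S → 3
  σ[d<=2](S) → 2
  R → 5
  (σ[d<=2](S) ⋈[d=h] R) → 2

== RESULT ==
c | b | d | h | v
4 | 7 | 1 | 1 | t
7 | 5 | 1 | 1 | t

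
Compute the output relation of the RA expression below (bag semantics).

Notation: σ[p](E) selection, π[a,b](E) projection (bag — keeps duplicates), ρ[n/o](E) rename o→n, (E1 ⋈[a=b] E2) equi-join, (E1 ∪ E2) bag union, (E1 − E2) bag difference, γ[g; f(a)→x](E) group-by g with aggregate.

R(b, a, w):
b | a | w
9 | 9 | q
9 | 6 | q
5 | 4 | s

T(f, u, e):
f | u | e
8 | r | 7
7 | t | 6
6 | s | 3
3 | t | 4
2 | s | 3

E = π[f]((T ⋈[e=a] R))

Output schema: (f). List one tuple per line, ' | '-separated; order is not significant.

Row counts bottom-up:
  T → 5
  R → 3
  (T ⋈[e=a] R) → 2
  π[f]((T ⋈[e=a] R)) → 2

== RESULT ==
f
3
7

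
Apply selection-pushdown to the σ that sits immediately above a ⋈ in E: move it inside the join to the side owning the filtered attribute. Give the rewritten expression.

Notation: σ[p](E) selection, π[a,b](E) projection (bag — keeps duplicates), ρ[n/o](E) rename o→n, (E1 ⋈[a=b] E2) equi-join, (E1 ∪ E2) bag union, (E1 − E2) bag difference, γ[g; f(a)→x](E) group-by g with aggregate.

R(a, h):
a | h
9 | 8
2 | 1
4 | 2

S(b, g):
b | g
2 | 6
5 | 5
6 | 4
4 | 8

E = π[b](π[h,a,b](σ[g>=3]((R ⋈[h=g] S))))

σ filters on g, owned by the right side.
E' = π[b](π[h,a,b]((R ⋈[h=g] σ[g>=3](S))))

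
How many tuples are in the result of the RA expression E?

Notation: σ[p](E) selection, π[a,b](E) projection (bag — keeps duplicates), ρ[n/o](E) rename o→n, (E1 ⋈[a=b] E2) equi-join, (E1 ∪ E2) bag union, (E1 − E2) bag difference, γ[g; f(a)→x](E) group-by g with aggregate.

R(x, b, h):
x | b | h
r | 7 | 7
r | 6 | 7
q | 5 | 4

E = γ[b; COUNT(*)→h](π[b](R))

Subexpression sizes:
  R → 3
  π[b](R) → 3
  γ[b; COUNT(*)→h](π[b](R)) → 3

|E| = 3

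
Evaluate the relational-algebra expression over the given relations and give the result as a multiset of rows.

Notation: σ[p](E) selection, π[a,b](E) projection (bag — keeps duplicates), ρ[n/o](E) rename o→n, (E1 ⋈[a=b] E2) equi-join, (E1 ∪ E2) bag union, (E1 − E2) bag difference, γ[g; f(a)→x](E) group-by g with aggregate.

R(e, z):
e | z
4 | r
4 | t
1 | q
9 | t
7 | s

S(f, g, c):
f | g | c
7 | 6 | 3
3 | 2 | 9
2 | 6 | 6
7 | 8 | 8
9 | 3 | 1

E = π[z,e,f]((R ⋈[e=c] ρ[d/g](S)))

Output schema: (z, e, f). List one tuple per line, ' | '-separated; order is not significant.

Row counts bottom-up:
  R → 5
  S → 5
  ρ[d/g](S) → 5
  (R ⋈[e=c] ρ[d/g](S)) → 2
  π[z,e,f]((R ⋈[e=c] ρ[d/g](S))) → 2

== RESULT ==
z | e | f
q | 1 | 9
t | 9 | 3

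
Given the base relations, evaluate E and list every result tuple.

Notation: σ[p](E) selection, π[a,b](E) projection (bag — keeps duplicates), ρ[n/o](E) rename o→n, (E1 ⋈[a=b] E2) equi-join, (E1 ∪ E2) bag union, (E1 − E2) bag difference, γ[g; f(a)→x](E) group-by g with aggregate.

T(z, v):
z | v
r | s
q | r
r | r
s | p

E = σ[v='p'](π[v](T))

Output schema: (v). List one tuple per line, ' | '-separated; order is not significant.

Subexpression sizes:
  T → 4
  π[v](T) → 4
  σ[v='p'](π[v](T)) → 1

== RESULT ==
v
p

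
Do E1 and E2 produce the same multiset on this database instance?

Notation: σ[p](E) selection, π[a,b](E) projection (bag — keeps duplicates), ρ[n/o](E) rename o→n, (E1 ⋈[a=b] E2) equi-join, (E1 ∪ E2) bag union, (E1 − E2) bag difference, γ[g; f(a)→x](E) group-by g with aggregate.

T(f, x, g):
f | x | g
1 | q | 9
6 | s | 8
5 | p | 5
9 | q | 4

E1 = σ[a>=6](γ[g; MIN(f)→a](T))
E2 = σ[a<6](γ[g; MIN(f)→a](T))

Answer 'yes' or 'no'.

E1 per-node cardinality:
  T → 4
  γ[g; MIN(f)→a](T) → 4
  σ[a>=6](γ[g; MIN(f)→a](T)) → 2
E2 per-node cardinality:
  T → 4
  γ[g; MIN(f)→a](T) → 4
  σ[a<6](γ[g; MIN(f)→a](T)) → 2

E1 result:
g | a
4 | 9
8 | 6
E2 result:
g | a
5 | 5
9 | 1
Witness: (4, 9) appears 1× in E1 but 0× in E2.

no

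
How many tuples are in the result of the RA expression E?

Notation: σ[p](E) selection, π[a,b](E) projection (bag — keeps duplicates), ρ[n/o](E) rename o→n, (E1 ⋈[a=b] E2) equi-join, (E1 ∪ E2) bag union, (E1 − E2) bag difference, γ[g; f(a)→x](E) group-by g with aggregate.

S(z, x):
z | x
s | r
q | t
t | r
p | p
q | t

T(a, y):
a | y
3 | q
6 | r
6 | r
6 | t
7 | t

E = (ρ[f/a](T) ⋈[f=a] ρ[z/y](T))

Row counts bottom-up:
  T → 5
  ρ[f/a](T) → 5
  T → 5
  ρ[z/y](T) → 5
  (ρ[f/a](T) ⋈[f=a] ρ[z/y](T)) → 11

|E| = 11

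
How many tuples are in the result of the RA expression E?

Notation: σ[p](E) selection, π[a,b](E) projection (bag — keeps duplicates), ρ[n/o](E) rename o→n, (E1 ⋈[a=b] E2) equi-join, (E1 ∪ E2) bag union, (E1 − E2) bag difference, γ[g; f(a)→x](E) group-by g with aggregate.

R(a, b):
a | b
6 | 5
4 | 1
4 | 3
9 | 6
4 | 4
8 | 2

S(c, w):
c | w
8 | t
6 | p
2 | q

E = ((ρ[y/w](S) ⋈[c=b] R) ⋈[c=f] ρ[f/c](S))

Row counts bottom-up:
  S → 3
  ρ[y/w](S) → 3
  R → 6
  (ρ[y/w](S) ⋈[c=b] R) → 2
  S → 3
  ρ[f/c](S) → 3
  ((ρ[y/w](S) ⋈[c=b] R) ⋈[c=f] ρ[f/c](S)) → 2

|E| = 2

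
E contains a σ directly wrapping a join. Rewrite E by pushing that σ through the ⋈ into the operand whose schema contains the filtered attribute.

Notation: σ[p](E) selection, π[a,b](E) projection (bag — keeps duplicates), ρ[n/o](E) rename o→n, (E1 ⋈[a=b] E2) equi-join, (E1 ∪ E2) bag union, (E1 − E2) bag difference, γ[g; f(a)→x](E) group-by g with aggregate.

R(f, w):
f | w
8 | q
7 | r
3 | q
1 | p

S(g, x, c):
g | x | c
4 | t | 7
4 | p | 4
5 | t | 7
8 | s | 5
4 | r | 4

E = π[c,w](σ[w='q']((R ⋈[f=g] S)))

σ filters on w, owned by the left side.
E' = π[c,w]((σ[w='q'](R) ⋈[f=g] S))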